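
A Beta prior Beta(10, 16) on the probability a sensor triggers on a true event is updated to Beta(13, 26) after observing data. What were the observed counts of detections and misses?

A Beta(α, β) prior with s successes and f failures in binomial data gives a Beta(α+s, β+f) posterior.
So s = 13 − 10 = 3 and f = 26 − 16 = 10.

3 detections and 10 misses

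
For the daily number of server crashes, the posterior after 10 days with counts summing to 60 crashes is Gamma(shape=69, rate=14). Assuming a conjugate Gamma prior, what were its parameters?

A Gamma(α, β) prior (rate parametrization) on a Poisson rate with n observations summing to S gives posterior Gamma(α+S, β+n).
So α = 69 − 60 = 9 and β = 14 − 10 = 4.

Gamma(shape=9, rate=4)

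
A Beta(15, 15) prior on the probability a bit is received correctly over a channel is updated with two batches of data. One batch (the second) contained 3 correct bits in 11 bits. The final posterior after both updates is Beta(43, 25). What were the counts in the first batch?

Because Beta–binomial updating is additive in the counts, the combined data contributed (α_post−α_prior, β_post−β_prior) successes and failures.
Total across both batches: 43−15=28 correct bits, 25−15=10 errors.
Subtract the second batch: 28−3=25 correct bits and 10−8=2 errors.

25 correct bits and 2 errors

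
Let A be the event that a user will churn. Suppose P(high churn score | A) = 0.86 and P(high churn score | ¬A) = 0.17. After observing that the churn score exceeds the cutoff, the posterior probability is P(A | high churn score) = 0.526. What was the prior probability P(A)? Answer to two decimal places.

P(A) = 0.18

Bayes' rule in odds form gives O(A|E) = O(A)·[P(E|A)/P(E|¬A)], hence O(A) = O(A|E)/LR.
Posterior odds = 0.526/(1−0.526) = 1.1097. LR = 0.86/0.17 = 5.0588.
Prior odds = 1.1097/5.0588 = 0.2194, so P(A) = 0.2194/(1+0.2194) ≈ 0.18.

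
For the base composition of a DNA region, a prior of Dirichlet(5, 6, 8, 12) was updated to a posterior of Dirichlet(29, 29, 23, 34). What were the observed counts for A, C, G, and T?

For a Dirichlet(α) prior with multinomial counts c, the posterior is Dirichlet(α + c) componentwise.
Counts are posterior − prior componentwise: 29−5=24, 29−6=23, 23−8=15, 34−12=22.

counts (24, 23, 15, 22)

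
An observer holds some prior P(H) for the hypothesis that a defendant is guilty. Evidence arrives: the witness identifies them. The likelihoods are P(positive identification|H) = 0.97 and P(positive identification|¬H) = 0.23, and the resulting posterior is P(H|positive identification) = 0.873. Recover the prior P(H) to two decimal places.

P(H) = 0.62

Bayes' rule in odds form gives O(H|E) = O(H)·[P(E|H)/P(E|¬H)], hence O(H) = O(H|E)/LR.
Posterior odds = 0.873/(1−0.873) = 6.8740. LR = 0.97/0.23 = 4.2174.
Prior odds = 6.8740/4.2174 = 1.6299, so P(H) = 1.6299/(1+1.6299) ≈ 0.62.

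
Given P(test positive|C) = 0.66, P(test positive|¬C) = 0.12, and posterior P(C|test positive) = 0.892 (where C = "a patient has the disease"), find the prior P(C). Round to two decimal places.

Bayes' rule in odds form gives O(C|E) = O(C)·[P(E|C)/P(E|¬C)], hence O(C) = O(C|E)/LR.
Posterior odds = 0.892/(1−0.892) = 8.2593. LR = 0.66/0.12 = 5.5000.
Prior odds = 8.2593/5.5000 = 1.5017, so P(C) = 1.5017/(1+1.5017) ≈ 0.60.

P(C) = 0.60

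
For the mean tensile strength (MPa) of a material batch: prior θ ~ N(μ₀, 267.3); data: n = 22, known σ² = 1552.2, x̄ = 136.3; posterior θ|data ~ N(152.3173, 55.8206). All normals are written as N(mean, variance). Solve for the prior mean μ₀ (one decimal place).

The posterior mean is a precision-weighted average: μ_n = (τ₀μ₀ + τ_data·x̄)/(τ₀+τ_data), with τ₀=1/σ₀² and τ_data=n/σ².
Here τ₀ = 1/267.3 = 0.003741 and τ_data = 22/1552.2 = 0.014173, so τ_n = 0.017914.
Rearranging for μ₀: μ₀ = (μ_n·τ_n − τ_data·x̄)/τ₀ = (152.3173·0.017914 − 0.014173·136.3) / 0.003741 = 0.796832/0.003741 ≈ 213.0.

μ₀ = 213.0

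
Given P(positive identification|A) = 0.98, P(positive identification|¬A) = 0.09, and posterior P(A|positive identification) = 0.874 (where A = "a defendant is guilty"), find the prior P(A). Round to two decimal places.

In odds form, posterior odds = prior odds × likelihood ratio, so prior odds = posterior odds ÷ LR.
Posterior odds = 0.874/(1−0.874) = 6.9365. LR = 0.98/0.09 = 10.8889.
Prior odds = 6.9365/10.8889 = 0.6370, so P(A) = 0.6370/(1+0.6370) ≈ 0.39.

P(A) = 0.39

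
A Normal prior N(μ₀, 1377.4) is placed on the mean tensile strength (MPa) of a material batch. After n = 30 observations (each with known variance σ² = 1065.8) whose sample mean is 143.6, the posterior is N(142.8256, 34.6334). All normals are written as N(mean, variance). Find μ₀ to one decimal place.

μ₀ = 112.8

With known observation variance, the Normal–Normal posterior has precision τ_n = τ₀ + n/σ² and mean μ_n = (τ₀μ₀ + (n/σ²)x̄)/τ_n.
Here τ₀ = 1/1377.4 = 0.000726 and τ_data = 30/1065.8 = 0.028148, so τ_n = 0.028874.
Rearranging for μ₀: μ₀ = (μ_n·τ_n − τ_data·x̄)/τ₀ = (142.8256·0.028874 − 0.028148·143.6) / 0.000726 = 0.081894/0.000726 ≈ 112.8.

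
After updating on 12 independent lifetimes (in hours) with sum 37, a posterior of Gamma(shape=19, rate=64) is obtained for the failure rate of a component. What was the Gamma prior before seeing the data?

Gamma–exponential conjugacy: posterior shape = α + n, posterior rate = β + Σtᵢ.
So α = 19 − 12 = 7 and β = 64 − 37 = 27.

Gamma(shape=7, rate=27)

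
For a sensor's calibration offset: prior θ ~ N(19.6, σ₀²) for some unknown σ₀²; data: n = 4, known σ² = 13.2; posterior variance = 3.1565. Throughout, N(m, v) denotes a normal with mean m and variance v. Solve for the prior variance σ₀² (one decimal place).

Posterior precision equals prior precision plus data precision: 1/σ_n² = 1/σ₀² + n/σ².
So 1/σ₀² = 1/3.1565 − 4/13.2 = 0.316807 − 0.303030 = 0.013777.
Hence σ₀² = 1/0.013777 ≈ 72.6.

σ₀² = 72.6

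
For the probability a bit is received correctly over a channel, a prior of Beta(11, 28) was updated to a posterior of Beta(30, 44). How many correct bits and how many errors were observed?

19 correct bits and 16 errors

Beta is conjugate to the binomial likelihood: posterior = Beta(a+s, b+f).
So s = 30 − 11 = 19 and f = 44 − 28 = 16.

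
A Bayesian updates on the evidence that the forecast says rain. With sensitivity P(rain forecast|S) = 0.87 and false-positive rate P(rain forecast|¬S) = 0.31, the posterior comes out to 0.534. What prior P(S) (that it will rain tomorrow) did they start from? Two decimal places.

In odds form, posterior odds = prior odds × likelihood ratio, so prior odds = posterior odds ÷ LR.
Posterior odds = 0.534/(1−0.534) = 1.1459. LR = 0.87/0.31 = 2.8065.
Prior odds = 1.1459/2.8065 = 0.4083, so P(S) = 0.4083/(1+0.4083) ≈ 0.29.

P(S) = 0.29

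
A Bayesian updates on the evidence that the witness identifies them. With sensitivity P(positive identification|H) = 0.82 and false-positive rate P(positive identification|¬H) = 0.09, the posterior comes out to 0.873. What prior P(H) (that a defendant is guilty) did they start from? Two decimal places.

P(H) = 0.43

In odds form, posterior odds = prior odds × likelihood ratio, so prior odds = posterior odds ÷ LR.
Posterior odds = 0.873/(1−0.873) = 6.8740. LR = 0.82/0.09 = 9.1111.
Prior odds = 6.8740/9.1111 = 0.7545, so P(H) = 0.7545/(1+0.7545) ≈ 0.43.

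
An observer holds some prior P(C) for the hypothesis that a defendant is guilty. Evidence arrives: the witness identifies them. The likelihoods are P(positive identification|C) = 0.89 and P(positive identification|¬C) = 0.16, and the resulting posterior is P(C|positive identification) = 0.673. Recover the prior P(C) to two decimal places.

P(C) = 0.27

In odds form, posterior odds = prior odds × likelihood ratio, so prior odds = posterior odds ÷ LR.
Posterior odds = 0.673/(1−0.673) = 2.0581. LR = 0.89/0.16 = 5.5625.
Prior odds = 2.0581/5.5625 = 0.3700, so P(C) = 0.3700/(1+0.3700) ≈ 0.27.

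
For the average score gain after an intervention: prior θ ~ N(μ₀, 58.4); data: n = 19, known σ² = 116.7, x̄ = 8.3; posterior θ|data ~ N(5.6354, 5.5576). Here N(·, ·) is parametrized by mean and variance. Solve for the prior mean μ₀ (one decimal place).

The posterior mean is a precision-weighted average: μ_n = (τ₀μ₀ + τ_data·x̄)/(τ₀+τ_data), with τ₀=1/σ₀² and τ_data=n/σ².
Here τ₀ = 1/58.4 = 0.017123 and τ_data = 19/116.7 = 0.162811, so τ_n = 0.179934.
Rearranging for μ₀: μ₀ = (μ_n·τ_n − τ_data·x̄)/τ₀ = (5.6354·0.179934 − 0.162811·8.3) / 0.017123 = -0.337331/0.017123 ≈ -19.7.

μ₀ = -19.7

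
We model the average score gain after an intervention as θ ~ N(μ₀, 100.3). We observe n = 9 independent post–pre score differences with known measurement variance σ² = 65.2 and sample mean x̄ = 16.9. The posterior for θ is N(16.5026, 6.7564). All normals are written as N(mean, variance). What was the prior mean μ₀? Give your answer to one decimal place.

μ₀ = 11.0

The posterior mean is a precision-weighted average: μ_n = (τ₀μ₀ + τ_data·x̄)/(τ₀+τ_data), with τ₀=1/σ₀² and τ_data=n/σ².
Here τ₀ = 1/100.3 = 0.009970 and τ_data = 9/65.2 = 0.138037, so τ_n = 0.148007.
Rearranging for μ₀: μ₀ = (μ_n·τ_n − τ_data·x̄)/τ₀ = (16.5026·0.148007 − 0.138037·16.9) / 0.009970 = 0.109675/0.009970 ≈ 11.0.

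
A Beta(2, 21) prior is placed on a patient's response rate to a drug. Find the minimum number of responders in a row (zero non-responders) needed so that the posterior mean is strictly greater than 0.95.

k = 398

After k responders and 0 non-responders the posterior is Beta(2+k, 21), with mean (2+k)/(2+21+k).
Set (2+k)/(23+k) > 0.95 and solve: k > (0.95·23 − 2)/(1 − 0.95) = 397.000.
The smallest integer exceeding 397.000 is 398, and checking k=398: (400)/(421) = 0.9501 > 0.95.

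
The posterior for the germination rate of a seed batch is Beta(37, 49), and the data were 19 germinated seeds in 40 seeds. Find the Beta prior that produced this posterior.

Beta(18, 28)

Beta is conjugate to the binomial likelihood: posterior = Beta(a+s, b+f).
So a = 37 − 19 = 18 and b = 49 − 21 = 28.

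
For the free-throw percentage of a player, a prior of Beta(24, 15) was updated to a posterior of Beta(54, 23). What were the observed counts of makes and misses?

Under Beta–binomial conjugacy the posterior parameters are (a+s, b+f).
Match parameters: s=54−24=30, f=23−15=8.

30 makes and 8 misses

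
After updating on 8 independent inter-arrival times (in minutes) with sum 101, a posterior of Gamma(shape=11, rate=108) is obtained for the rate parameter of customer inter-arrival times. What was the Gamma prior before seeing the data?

Gamma(shape=3, rate=7)

Gamma–exponential conjugacy: posterior shape = α + n, posterior rate = β + Σtᵢ.
So α = 11 − 8 = 3 and β = 108 − 101 = 7.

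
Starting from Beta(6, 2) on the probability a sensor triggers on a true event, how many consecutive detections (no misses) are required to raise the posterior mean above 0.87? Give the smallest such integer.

k = 8

After k detections and 0 misses the posterior is Beta(6+k, 2), with mean (6+k)/(6+2+k).
Set (6+k)/(8+k) > 0.87 and solve: k > (0.87·8 − 6)/(1 − 0.87) = 7.385.
The smallest integer exceeding 7.385 is 8.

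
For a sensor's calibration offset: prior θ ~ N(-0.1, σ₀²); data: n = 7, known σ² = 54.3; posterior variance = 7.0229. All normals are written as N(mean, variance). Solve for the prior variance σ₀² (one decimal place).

Posterior precision equals prior precision plus data precision: 1/σ_n² = 1/σ₀² + n/σ².
So 1/σ₀² = 1/7.0229 − 7/54.3 = 0.142391 − 0.128913 = 0.013478.
Hence σ₀² = 1/0.013478 ≈ 74.2.

σ₀² = 74.2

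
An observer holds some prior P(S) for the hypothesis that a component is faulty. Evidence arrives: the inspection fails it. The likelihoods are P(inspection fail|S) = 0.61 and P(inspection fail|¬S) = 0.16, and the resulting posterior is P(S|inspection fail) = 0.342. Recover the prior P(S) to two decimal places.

Bayes' rule in odds form gives O(S|E) = O(S)·[P(E|S)/P(E|¬S)], hence O(S) = O(S|E)/LR.
Posterior odds = 0.342/(1−0.342) = 0.5198. LR = 0.61/0.16 = 3.8125.
Prior odds = 0.5198/3.8125 = 0.1363, so P(S) = 0.1363/(1+0.1363) ≈ 0.12.

P(S) = 0.12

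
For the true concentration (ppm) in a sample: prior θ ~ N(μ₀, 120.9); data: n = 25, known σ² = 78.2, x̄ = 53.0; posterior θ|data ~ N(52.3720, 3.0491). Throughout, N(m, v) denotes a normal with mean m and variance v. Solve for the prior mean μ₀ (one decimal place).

μ₀ = 28.1

The posterior mean is a precision-weighted average: μ_n = (τ₀μ₀ + τ_data·x̄)/(τ₀+τ_data), with τ₀=1/σ₀² and τ_data=n/σ².
Here τ₀ = 1/120.9 = 0.008271 and τ_data = 25/78.2 = 0.319693, so τ_n = 0.327964.
Rearranging for μ₀: μ₀ = (μ_n·τ_n − τ_data·x̄)/τ₀ = (52.3720·0.327964 − 0.319693·53.0) / 0.008271 = 0.232402/0.008271 ≈ 28.1.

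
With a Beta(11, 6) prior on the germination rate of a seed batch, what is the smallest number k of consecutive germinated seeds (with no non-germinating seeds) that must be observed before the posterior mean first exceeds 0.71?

k = 4

After k germinated seeds and 0 non-germinating seeds the posterior is Beta(11+k, 6), with mean (11+k)/(11+6+k).
Set (11+k)/(17+k) > 0.71 and solve: k > (0.71·17 − 11)/(1 − 0.71) = 3.690.
The smallest integer exceeding 3.690 is 4, and checking k=4: (15)/(21) = 0.7143 > 0.71.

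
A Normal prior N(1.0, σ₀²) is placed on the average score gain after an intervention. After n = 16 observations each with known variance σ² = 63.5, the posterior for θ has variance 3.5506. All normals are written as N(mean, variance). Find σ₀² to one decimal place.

For the Normal–Normal model with known σ², precisions add: τ_n = τ₀ + n/σ².
So 1/σ₀² = 1/3.5506 − 16/63.5 = 0.281643 − 0.251969 = 0.029674.
Hence σ₀² = 1/0.029674 ≈ 33.7.

σ₀² = 33.7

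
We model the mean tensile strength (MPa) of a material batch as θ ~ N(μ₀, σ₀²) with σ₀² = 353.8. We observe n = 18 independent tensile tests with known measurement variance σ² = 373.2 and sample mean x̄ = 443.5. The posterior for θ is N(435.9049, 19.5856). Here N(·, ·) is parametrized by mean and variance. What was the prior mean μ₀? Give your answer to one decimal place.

With known observation variance, the Normal–Normal posterior has precision τ_n = τ₀ + n/σ² and mean μ_n = (τ₀μ₀ + (n/σ²)x̄)/τ_n.
Here τ₀ = 1/353.8 = 0.002826 and τ_data = 18/373.2 = 0.048232, so τ_n = 0.051058.
Rearranging for μ₀: μ₀ = (μ_n·τ_n − τ_data·x̄)/τ₀ = (435.9049·0.051058 − 0.048232·443.5) / 0.002826 = 0.865540/0.002826 ≈ 306.3.

μ₀ = 306.3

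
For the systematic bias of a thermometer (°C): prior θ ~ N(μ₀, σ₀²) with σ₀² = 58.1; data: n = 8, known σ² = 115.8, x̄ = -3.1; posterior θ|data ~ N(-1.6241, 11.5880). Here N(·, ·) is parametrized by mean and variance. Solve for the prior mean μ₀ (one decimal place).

μ₀ = 4.3

With known observation variance, the Normal–Normal posterior has precision τ_n = τ₀ + n/σ² and mean μ_n = (τ₀μ₀ + (n/σ²)x̄)/τ_n.
Here τ₀ = 1/58.1 = 0.017212 and τ_data = 8/115.8 = 0.069085, so τ_n = 0.086297.
Rearranging for μ₀: μ₀ = (μ_n·τ_n − τ_data·x̄)/τ₀ = (-1.6241·0.086297 − 0.069085·-3.1) / 0.017212 = 0.074009/0.017212 ≈ 4.3.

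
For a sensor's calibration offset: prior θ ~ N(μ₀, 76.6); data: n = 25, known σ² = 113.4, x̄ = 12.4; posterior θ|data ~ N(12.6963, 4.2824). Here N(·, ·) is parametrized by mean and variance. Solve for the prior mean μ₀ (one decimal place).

With known observation variance, the Normal–Normal posterior has precision τ_n = τ₀ + n/σ² and mean μ_n = (τ₀μ₀ + (n/σ²)x̄)/τ_n.
Here τ₀ = 1/76.6 = 0.013055 and τ_data = 25/113.4 = 0.220459, so τ_n = 0.233514.
Rearranging for μ₀: μ₀ = (μ_n·τ_n − τ_data·x̄)/τ₀ = (12.6963·0.233514 − 0.220459·12.4) / 0.013055 = 0.231072/0.013055 ≈ 17.7.

μ₀ = 17.7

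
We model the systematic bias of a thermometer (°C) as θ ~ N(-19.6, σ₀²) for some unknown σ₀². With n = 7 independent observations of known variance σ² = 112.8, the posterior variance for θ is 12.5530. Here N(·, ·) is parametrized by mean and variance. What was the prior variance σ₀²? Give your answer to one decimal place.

For the Normal–Normal model with known σ², precisions add: τ_n = τ₀ + n/σ².
So 1/σ₀² = 1/12.5530 − 7/112.8 = 0.079662 − 0.062057 = 0.017605.
Hence σ₀² = 1/0.017605 ≈ 56.8.

σ₀² = 56.8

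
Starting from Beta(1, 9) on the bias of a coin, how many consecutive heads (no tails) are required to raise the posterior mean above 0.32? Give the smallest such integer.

After k heads and 0 tails the posterior is Beta(1+k, 9), with mean (1+k)/(1+9+k).
Set (1+k)/(10+k) > 0.32 and solve: k > (0.32·10 − 1)/(1 − 0.32) = 3.235.
The smallest integer exceeding 3.235 is 4.

k = 4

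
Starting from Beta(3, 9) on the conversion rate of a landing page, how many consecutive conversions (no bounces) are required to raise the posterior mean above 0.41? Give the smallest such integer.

After k conversions and 0 bounces the posterior is Beta(3+k, 9), with mean (3+k)/(3+9+k).
Set (3+k)/(12+k) > 0.41 and solve: k > (0.41·12 − 3)/(1 − 0.41) = 3.254.
The smallest integer exceeding 3.254 is 4, and checking k=4: (7)/(16) = 0.4375 > 0.41.

k = 4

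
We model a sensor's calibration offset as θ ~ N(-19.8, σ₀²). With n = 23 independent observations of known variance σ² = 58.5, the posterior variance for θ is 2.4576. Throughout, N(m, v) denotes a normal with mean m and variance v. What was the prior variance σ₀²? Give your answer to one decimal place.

For the Normal–Normal model with known σ², precisions add: τ_n = τ₀ + n/σ².
So 1/σ₀² = 1/2.4576 − 23/58.5 = 0.406901 − 0.393162 = 0.013739.
Hence σ₀² = 1/0.013739 ≈ 72.8.

σ₀² = 72.8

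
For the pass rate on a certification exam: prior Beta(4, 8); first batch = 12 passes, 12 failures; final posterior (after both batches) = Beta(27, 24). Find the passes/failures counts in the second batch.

11 passes and 4 failures

Sequential conjugate updates are equivalent to a single update on the pooled data, so total successes = posterior α − prior α and total failures = posterior β − prior β.
Total across both batches: 27−4=23 passes, 24−8=16 failures.
Subtract the first batch: 23−12=11 passes and 16−12=4 failures.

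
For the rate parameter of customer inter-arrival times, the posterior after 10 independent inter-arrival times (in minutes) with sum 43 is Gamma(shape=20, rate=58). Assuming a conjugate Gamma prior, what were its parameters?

For an exponential likelihood with a Gamma(α, β) prior on the rate, n observations with total T give posterior Gamma(α+n, β+T).
So α = 20 − 10 = 10 and β = 58 − 43 = 15.

Gamma(shape=10, rate=15)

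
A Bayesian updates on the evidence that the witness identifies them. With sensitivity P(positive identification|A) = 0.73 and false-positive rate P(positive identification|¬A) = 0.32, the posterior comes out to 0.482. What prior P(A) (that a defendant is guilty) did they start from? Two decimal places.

Bayes' rule in odds form gives O(A|E) = O(A)·[P(E|A)/P(E|¬A)], hence O(A) = O(A|E)/LR.
Posterior odds = 0.482/(1−0.482) = 0.9305. LR = 0.73/0.32 = 2.2812.
Prior odds = 0.9305/2.2812 = 0.4079, so P(A) = 0.4079/(1+0.4079) ≈ 0.29.

P(A) = 0.29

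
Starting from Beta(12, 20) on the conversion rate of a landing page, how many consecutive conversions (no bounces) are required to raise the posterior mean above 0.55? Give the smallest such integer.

k = 13

After k conversions and 0 bounces the posterior is Beta(12+k, 20), with mean (12+k)/(12+20+k).
Set (12+k)/(32+k) > 0.55 and solve: k > (0.55·32 − 12)/(1 − 0.55) = 12.444.
The smallest integer exceeding 12.444 is 13, and checking k=13: (25)/(45) = 0.5556 > 0.55.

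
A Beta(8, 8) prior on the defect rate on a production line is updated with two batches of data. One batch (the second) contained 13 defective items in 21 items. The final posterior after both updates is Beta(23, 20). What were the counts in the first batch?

Because Beta–binomial updating is additive in the counts, the combined data contributed (α_post−α_prior, β_post−β_prior) successes and failures.
Total across both batches: 23−8=15 defective items, 20−8=12 good items.
Subtract the second batch: 15−13=2 defective items and 12−8=4 good items.

2 defective items and 4 good items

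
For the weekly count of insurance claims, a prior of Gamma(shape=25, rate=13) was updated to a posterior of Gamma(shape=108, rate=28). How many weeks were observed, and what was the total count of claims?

A Gamma(α, β) prior (rate parametrization) on a Poisson rate with n observations summing to S gives posterior Gamma(α+S, β+n).
Matching: Σxᵢ = 108 − 25 = 83 and n = 28 − 13 = 15.

n = 15 weeks with total 83 claims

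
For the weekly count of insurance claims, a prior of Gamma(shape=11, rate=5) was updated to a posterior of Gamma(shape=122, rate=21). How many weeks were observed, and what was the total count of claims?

Gamma–Poisson conjugacy: posterior shape = α + Σxᵢ, posterior rate = β + n.
Matching: Σxᵢ = 122 − 11 = 111 and n = 21 − 5 = 16.

n = 16 weeks with total 111 claims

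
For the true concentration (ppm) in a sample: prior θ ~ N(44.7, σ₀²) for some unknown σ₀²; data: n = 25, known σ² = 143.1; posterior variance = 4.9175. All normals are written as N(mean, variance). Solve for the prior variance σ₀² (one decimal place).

Posterior precision equals prior precision plus data precision: 1/σ_n² = 1/σ₀² + n/σ².
So 1/σ₀² = 1/4.9175 − 25/143.1 = 0.203355 − 0.174703 = 0.028652.
Hence σ₀² = 1/0.028652 ≈ 34.9.

σ₀² = 34.9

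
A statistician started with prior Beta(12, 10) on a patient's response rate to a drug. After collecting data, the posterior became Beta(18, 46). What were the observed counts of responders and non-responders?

Under Beta–binomial conjugacy the posterior parameters are (a+s, b+f).
Match parameters: s=18−12=6, f=46−10=36.

6 responders and 36 non-responders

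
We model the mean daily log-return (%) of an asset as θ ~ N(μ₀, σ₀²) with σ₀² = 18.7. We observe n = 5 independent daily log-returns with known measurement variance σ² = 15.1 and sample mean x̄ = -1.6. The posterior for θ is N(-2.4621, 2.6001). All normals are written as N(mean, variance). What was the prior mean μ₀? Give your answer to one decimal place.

μ₀ = -7.8

The posterior mean is a precision-weighted average: μ_n = (τ₀μ₀ + τ_data·x̄)/(τ₀+τ_data), with τ₀=1/σ₀² and τ_data=n/σ².
Here τ₀ = 1/18.7 = 0.053476 and τ_data = 5/15.1 = 0.331126, so τ_n = 0.384602.
Rearranging for μ₀: μ₀ = (μ_n·τ_n − τ_data·x̄)/τ₀ = (-2.4621·0.384602 − 0.331126·-1.6) / 0.053476 = -0.417127/0.053476 ≈ -7.8.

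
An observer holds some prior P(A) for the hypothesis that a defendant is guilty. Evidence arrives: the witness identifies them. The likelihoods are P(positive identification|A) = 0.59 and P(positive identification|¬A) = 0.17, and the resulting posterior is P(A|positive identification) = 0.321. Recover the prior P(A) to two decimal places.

In odds form, posterior odds = prior odds × likelihood ratio, so prior odds = posterior odds ÷ LR.
Posterior odds = 0.321/(1−0.321) = 0.4728. LR = 0.59/0.17 = 3.4706.
Prior odds = 0.4728/3.4706 = 0.1362, so P(A) = 0.1362/(1+0.1362) ≈ 0.12.

P(A) = 0.12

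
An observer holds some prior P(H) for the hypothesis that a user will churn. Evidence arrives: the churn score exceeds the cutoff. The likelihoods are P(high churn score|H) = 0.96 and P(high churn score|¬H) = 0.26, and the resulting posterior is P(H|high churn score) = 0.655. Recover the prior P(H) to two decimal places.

P(H) = 0.34

In odds form, posterior odds = prior odds × likelihood ratio, so prior odds = posterior odds ÷ LR.
Posterior odds = 0.655/(1−0.655) = 1.8986. LR = 0.96/0.26 = 3.6923.
Prior odds = 1.8986/3.6923 = 0.5142, so P(H) = 0.5142/(1+0.5142) ≈ 0.34.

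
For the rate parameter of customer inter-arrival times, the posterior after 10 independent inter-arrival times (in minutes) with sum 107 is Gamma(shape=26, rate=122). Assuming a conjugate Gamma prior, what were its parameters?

Gamma(shape=16, rate=15)

Gamma–exponential conjugacy: posterior shape = α + n, posterior rate = β + Σtᵢ.
So α = 26 − 10 = 16 and β = 122 − 107 = 15.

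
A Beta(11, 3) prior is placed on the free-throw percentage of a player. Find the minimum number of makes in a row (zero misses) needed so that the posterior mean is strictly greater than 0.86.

k = 8

After k makes and 0 misses the posterior is Beta(11+k, 3), with mean (11+k)/(11+3+k).
Set (11+k)/(14+k) > 0.86 and solve: k > (0.86·14 − 11)/(1 − 0.86) = 7.429.
The smallest integer exceeding 7.429 is 8.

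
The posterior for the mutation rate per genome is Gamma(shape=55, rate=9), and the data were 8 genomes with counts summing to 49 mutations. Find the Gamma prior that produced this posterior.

Gamma(shape=6, rate=1)

A Gamma(α, β) prior (rate parametrization) on a Poisson rate with n observations summing to S gives posterior Gamma(α+S, β+n).
So α = 55 − 49 = 6 and β = 9 − 8 = 1.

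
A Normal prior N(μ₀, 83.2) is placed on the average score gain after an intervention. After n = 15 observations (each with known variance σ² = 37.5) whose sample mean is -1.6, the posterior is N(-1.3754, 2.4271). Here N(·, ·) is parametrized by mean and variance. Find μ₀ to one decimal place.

With known observation variance, the Normal–Normal posterior has precision τ_n = τ₀ + n/σ² and mean μ_n = (τ₀μ₀ + (n/σ²)x̄)/τ_n.
Here τ₀ = 1/83.2 = 0.012019 and τ_data = 15/37.5 = 0.400000, so τ_n = 0.412019.
Rearranging for μ₀: μ₀ = (μ_n·τ_n − τ_data·x̄)/τ₀ = (-1.3754·0.412019 − 0.400000·-1.6) / 0.012019 = 0.073309/0.012019 ≈ 6.1.

μ₀ = 6.1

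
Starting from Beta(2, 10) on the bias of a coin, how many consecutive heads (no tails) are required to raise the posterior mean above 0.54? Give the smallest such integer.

k = 10

After k heads and 0 tails the posterior is Beta(2+k, 10), with mean (2+k)/(2+10+k).
Set (2+k)/(12+k) > 0.54 and solve: k > (0.54·12 − 2)/(1 − 0.54) = 9.739.
The smallest integer exceeding 9.739 is 10.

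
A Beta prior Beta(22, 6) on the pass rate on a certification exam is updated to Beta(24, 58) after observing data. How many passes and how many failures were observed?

2 passes and 52 failures

Beta is conjugate to the binomial likelihood: posterior = Beta(a+s, b+f).
Match parameters: s=24−22=2, f=58−6=52.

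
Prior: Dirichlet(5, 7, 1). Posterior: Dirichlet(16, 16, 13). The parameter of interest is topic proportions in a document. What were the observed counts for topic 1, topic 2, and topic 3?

For a Dirichlet(α) prior with multinomial counts c, the posterior is Dirichlet(α + c) componentwise.
Counts are posterior − prior componentwise: 16−5=11, 16−7=9, 13−1=12.

counts (11, 9, 12)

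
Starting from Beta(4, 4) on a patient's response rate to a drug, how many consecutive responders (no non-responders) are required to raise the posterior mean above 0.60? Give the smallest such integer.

k = 3

After k responders and 0 non-responders the posterior is Beta(4+k, 4), with mean (4+k)/(4+4+k).
Set (4+k)/(8+k) > 0.60 and solve: k > (0.60·8 − 4)/(1 − 0.60) = 2.000.
The smallest integer exceeding 2.000 is 3, and checking k=3: (7)/(11) = 0.6364 > 0.60.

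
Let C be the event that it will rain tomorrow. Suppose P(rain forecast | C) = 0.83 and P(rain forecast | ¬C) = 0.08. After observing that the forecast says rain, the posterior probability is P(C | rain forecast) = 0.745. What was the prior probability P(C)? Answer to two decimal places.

Bayes' rule in odds form gives O(C|E) = O(C)·[P(E|C)/P(E|¬C)], hence O(C) = O(C|E)/LR.
Posterior odds = 0.745/(1−0.745) = 2.9216. LR = 0.83/0.08 = 10.3750.
Prior odds = 2.9216/10.3750 = 0.2816, so P(C) = 0.2816/(1+0.2816) ≈ 0.22.

P(C) = 0.22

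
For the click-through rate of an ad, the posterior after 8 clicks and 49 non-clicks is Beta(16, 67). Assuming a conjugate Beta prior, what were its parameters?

Beta(8, 18)

A Beta(α, β) prior with s successes and f failures in binomial data gives a Beta(α+s, β+f) posterior.
Subtract the data counts: 16−8=8, 67−49=18.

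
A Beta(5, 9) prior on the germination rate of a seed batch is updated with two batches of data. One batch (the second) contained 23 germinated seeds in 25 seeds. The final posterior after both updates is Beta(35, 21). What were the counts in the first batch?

Sequential conjugate updates are equivalent to a single update on the pooled data, so total successes = posterior α − prior α and total failures = posterior β − prior β.
Total across both batches: 35−5=30 germinated seeds, 21−9=12 non-germinating seeds.
Subtract the second batch: 30−23=7 germinated seeds and 12−2=10 non-germinating seeds.

7 germinated seeds and 10 non-germinating seeds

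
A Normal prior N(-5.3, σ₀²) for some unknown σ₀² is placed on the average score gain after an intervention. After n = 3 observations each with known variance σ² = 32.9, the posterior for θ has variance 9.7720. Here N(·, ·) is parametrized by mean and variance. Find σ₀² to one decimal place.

σ₀² = 89.7

Posterior precision equals prior precision plus data precision: 1/σ_n² = 1/σ₀² + n/σ².
So 1/σ₀² = 1/9.7720 − 3/32.9 = 0.102333 − 0.091185 = 0.011148.
Hence σ₀² = 1/0.011148 ≈ 89.7.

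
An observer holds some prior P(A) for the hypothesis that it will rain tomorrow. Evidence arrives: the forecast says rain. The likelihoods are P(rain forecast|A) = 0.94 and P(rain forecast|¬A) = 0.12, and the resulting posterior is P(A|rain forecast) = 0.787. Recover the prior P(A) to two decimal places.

In odds form, posterior odds = prior odds × likelihood ratio, so prior odds = posterior odds ÷ LR.
Posterior odds = 0.787/(1−0.787) = 3.6948. LR = 0.94/0.12 = 7.8333.
Prior odds = 3.6948/7.8333 = 0.4717, so P(A) = 0.4717/(1+0.4717) ≈ 0.32.

P(A) = 0.32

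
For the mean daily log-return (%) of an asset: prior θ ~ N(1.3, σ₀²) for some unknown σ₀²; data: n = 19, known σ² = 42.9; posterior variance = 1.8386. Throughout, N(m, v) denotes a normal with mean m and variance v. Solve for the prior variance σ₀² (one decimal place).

σ₀² = 9.9

Posterior precision equals prior precision plus data precision: 1/σ_n² = 1/σ₀² + n/σ².
So 1/σ₀² = 1/1.8386 − 19/42.9 = 0.543892 − 0.442890 = 0.101002.
Hence σ₀² = 1/0.101002 ≈ 9.9.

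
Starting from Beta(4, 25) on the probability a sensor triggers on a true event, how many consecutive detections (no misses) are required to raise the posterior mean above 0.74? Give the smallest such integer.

k = 68

After k detections and 0 misses the posterior is Beta(4+k, 25), with mean (4+k)/(4+25+k).
Set (4+k)/(29+k) > 0.74 and solve: k > (0.74·29 − 4)/(1 − 0.74) = 67.154.
The smallest integer exceeding 67.154 is 68.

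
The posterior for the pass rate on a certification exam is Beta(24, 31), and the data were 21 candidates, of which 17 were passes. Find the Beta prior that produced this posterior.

Beta(7, 27)

Under Beta–binomial conjugacy the posterior parameters are (a+s, b+f).
So a = 24 − 17 = 7 and b = 31 − 4 = 27.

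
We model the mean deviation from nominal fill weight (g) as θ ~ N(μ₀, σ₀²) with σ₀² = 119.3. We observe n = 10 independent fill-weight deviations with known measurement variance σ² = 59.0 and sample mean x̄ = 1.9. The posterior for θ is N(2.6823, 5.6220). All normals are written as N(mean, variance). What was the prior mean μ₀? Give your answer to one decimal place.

The posterior mean is a precision-weighted average: μ_n = (τ₀μ₀ + τ_data·x̄)/(τ₀+τ_data), with τ₀=1/σ₀² and τ_data=n/σ².
Here τ₀ = 1/119.3 = 0.008382 and τ_data = 10/59.0 = 0.169492, so τ_n = 0.177874.
Rearranging for μ₀: μ₀ = (μ_n·τ_n − τ_data·x̄)/τ₀ = (2.6823·0.177874 − 0.169492·1.9) / 0.008382 = 0.155077/0.008382 ≈ 18.5.

μ₀ = 18.5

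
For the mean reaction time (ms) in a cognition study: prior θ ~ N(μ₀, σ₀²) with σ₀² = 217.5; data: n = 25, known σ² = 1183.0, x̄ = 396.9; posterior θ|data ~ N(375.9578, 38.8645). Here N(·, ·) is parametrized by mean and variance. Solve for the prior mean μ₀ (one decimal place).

μ₀ = 279.7

The posterior mean is a precision-weighted average: μ_n = (τ₀μ₀ + τ_data·x̄)/(τ₀+τ_data), with τ₀=1/σ₀² and τ_data=n/σ².
Here τ₀ = 1/217.5 = 0.004598 and τ_data = 25/1183.0 = 0.021133, so τ_n = 0.025731.
Rearranging for μ₀: μ₀ = (μ_n·τ_n − τ_data·x̄)/τ₀ = (375.9578·0.025731 − 0.021133·396.9) / 0.004598 = 1.286082/0.004598 ≈ 279.7.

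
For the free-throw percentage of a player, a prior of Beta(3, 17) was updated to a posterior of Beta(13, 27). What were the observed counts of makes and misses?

Beta is conjugate to the binomial likelihood: posterior = Beta(a+s, b+f).
So s = 13 − 3 = 10 and f = 27 − 17 = 10.

10 makes and 10 misses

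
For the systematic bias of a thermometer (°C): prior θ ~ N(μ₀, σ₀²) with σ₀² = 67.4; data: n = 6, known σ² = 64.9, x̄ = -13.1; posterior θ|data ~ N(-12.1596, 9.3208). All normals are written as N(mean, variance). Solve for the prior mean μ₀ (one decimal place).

With known observation variance, the Normal–Normal posterior has precision τ_n = τ₀ + n/σ² and mean μ_n = (τ₀μ₀ + (n/σ²)x̄)/τ_n.
Here τ₀ = 1/67.4 = 0.014837 and τ_data = 6/64.9 = 0.092450, so τ_n = 0.107287.
Rearranging for μ₀: μ₀ = (μ_n·τ_n − τ_data·x̄)/τ₀ = (-12.1596·0.107287 − 0.092450·-13.1) / 0.014837 = -0.093472/0.014837 ≈ -6.3.

μ₀ = -6.3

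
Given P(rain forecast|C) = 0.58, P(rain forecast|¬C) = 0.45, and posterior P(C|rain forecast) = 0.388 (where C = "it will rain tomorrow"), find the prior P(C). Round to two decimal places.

In odds form, posterior odds = prior odds × likelihood ratio, so prior odds = posterior odds ÷ LR.
Posterior odds = 0.388/(1−0.388) = 0.6340. LR = 0.58/0.45 = 1.2889.
Prior odds = 0.6340/1.2889 = 0.4919, so P(C) = 0.4919/(1+0.4919) ≈ 0.33.

P(C) = 0.33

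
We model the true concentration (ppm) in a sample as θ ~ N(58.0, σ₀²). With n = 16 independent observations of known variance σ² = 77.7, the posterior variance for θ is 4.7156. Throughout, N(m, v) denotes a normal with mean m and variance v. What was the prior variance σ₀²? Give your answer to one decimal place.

σ₀² = 162.8

For the Normal–Normal model with known σ², precisions add: τ_n = τ₀ + n/σ².
So 1/σ₀² = 1/4.7156 − 16/77.7 = 0.212062 − 0.205920 = 0.006142.
Hence σ₀² = 1/0.006142 ≈ 162.8.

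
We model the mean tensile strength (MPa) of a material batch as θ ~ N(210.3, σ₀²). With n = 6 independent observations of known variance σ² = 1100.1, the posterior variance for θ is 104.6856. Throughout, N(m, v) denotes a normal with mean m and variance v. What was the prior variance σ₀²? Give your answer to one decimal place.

For the Normal–Normal model with known σ², precisions add: τ_n = τ₀ + n/σ².
So 1/σ₀² = 1/104.6856 − 6/1100.1 = 0.009552 − 0.005454 = 0.004098.
Hence σ₀² = 1/0.004098 ≈ 244.0.

σ₀² = 244.0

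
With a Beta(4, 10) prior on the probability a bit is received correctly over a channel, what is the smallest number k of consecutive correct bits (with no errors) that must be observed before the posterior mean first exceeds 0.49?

k = 6

After k correct bits and 0 errors the posterior is Beta(4+k, 10), with mean (4+k)/(4+10+k).
Set (4+k)/(14+k) > 0.49 and solve: k > (0.49·14 − 4)/(1 − 0.49) = 5.608.
The smallest integer exceeding 5.608 is 6.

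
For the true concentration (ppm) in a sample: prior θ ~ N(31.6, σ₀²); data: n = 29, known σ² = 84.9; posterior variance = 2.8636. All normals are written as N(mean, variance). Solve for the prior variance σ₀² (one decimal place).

σ₀² = 131.0

For the Normal–Normal model with known σ², precisions add: τ_n = τ₀ + n/σ².
So 1/σ₀² = 1/2.8636 − 29/84.9 = 0.349211 − 0.341578 = 0.007633.
Hence σ₀² = 1/0.007633 ≈ 131.0.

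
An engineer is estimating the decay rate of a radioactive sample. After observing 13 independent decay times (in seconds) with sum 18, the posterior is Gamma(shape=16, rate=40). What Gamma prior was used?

Gamma(shape=3, rate=22)

Gamma–exponential conjugacy: posterior shape = α + n, posterior rate = β + Σtᵢ.
So α = 16 − 13 = 3 and β = 40 − 18 = 22.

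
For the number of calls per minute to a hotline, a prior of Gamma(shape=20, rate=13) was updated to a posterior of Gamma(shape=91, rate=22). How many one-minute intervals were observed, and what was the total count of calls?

n = 9 one-minute intervals with total 71 calls

A Gamma(α, β) prior (rate parametrization) on a Poisson rate with n observations summing to S gives posterior Gamma(α+S, β+n).
Matching: Σxᵢ = 91 − 20 = 71 and n = 22 − 13 = 9.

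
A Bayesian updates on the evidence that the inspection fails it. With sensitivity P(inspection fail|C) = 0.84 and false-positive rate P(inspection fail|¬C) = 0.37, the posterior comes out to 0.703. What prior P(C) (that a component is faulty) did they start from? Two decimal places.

In odds form, posterior odds = prior odds × likelihood ratio, so prior odds = posterior odds ÷ LR.
Posterior odds = 0.703/(1−0.703) = 2.3670. LR = 0.84/0.37 = 2.2703.
Prior odds = 2.3670/2.2703 = 1.0426, so P(C) = 1.0426/(1+1.0426) ≈ 0.51.

P(C) = 0.51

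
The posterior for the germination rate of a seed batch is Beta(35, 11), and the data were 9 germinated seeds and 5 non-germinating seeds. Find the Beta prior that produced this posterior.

Beta(26, 6)

Under Beta–binomial conjugacy the posterior parameters are (a+s, b+f).
So a = 35 − 9 = 26 and b = 11 − 5 = 6.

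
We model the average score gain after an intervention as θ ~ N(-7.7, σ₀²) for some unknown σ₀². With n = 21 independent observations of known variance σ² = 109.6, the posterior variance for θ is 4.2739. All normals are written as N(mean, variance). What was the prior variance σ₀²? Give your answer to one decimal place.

σ₀² = 23.6

Posterior precision equals prior precision plus data precision: 1/σ_n² = 1/σ₀² + n/σ².
So 1/σ₀² = 1/4.2739 − 21/109.6 = 0.233978 − 0.191606 = 0.042372.
Hence σ₀² = 1/0.042372 ≈ 23.6.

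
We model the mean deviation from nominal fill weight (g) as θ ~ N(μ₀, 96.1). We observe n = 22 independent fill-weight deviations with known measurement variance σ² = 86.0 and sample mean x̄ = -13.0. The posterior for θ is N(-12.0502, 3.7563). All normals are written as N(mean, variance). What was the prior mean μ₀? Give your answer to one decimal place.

With known observation variance, the Normal–Normal posterior has precision τ_n = τ₀ + n/σ² and mean μ_n = (τ₀μ₀ + (n/σ²)x̄)/τ_n.
Here τ₀ = 1/96.1 = 0.010406 and τ_data = 22/86.0 = 0.255814, so τ_n = 0.266220.
Rearranging for μ₀: μ₀ = (μ_n·τ_n − τ_data·x̄)/τ₀ = (-12.0502·0.266220 − 0.255814·-13.0) / 0.010406 = 0.117578/0.010406 ≈ 11.3.

μ₀ = 11.3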